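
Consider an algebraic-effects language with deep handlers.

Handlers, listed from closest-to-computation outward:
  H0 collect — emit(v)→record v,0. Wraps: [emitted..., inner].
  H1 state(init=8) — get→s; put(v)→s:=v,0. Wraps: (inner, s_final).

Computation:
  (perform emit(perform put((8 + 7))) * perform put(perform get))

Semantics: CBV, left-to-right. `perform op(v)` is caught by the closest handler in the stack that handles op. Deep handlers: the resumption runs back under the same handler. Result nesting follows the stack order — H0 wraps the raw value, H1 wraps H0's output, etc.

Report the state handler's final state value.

Evaluation trace:
put(15) @ H1 ⇒ s:=15
emit(0) @ H0 ⇒ out+=0
get @ H1 ⇒ 15
put(15) @ H1 ⇒ s:=15
H0 returns [0, 0]
H1 returns ([0, 0], 15)
= ([0, 0], 15)

Answer: 15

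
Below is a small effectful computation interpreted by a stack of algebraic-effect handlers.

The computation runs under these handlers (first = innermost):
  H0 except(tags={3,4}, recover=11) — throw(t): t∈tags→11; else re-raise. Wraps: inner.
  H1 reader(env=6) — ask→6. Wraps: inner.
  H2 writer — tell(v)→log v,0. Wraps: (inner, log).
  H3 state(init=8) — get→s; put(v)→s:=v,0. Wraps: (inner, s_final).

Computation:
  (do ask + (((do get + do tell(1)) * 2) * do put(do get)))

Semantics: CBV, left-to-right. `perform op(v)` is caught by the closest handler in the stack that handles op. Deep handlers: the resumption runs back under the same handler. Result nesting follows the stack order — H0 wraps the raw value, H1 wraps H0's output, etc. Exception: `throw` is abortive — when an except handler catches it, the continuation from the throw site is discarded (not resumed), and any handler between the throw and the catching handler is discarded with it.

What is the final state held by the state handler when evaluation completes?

Answer: 8

Working:
ask @ H1 ⇒ 6
get @ H3 ⇒ 8
tell(1) @ H2 ⇒ log+=1
get @ H3 ⇒ 8
put(8) @ H3 ⇒ s:=8
H0 returns 6
H1 returns 6
H2 returns (6, (1))
H3 returns ((6, (1)), 8)
= ((6, (1)), 8)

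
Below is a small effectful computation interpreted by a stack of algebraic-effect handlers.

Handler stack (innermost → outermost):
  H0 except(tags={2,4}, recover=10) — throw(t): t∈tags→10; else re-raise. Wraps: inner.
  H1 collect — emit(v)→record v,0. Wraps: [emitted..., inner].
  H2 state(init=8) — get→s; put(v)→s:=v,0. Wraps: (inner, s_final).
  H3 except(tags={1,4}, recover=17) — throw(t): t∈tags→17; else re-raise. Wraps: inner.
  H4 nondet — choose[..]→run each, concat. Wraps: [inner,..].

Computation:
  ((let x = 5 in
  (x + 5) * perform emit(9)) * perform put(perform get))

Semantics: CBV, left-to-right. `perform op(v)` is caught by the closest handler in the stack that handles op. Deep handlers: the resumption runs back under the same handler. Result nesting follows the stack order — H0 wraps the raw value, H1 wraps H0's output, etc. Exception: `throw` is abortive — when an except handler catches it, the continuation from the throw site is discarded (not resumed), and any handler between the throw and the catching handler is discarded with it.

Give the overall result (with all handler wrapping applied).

Working:
emit(9) @ H1 ⇒ out+=9
get @ H2 ⇒ 8
put(8) @ H2 ⇒ s:=8
H0 returns 0
H1 returns [9, 0]
H2 returns ([9, 0], 8)
H3 returns ([9, 0], 8)
H4 returns [([9, 0], 8)]
= [([9, 0], 8)]

Answer: [([9, 0], 8)]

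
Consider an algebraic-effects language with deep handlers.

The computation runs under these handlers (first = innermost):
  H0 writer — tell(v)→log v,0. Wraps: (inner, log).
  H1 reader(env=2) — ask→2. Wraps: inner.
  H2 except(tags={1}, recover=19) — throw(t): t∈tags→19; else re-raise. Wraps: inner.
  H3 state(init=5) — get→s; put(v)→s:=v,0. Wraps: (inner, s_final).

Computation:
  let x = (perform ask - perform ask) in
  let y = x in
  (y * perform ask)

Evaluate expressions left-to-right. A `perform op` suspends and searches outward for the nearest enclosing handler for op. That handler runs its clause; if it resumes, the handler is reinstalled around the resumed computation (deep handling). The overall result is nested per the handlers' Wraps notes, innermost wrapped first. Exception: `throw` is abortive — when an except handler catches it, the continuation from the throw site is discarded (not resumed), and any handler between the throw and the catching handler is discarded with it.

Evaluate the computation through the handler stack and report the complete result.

Answer: ((0, ()), 5)

Working:
ask @ H1 ⇒ 2
ask @ H1 ⇒ 2
ask @ H1 ⇒ 2
H0 returns (0, ())
H1 returns (0, ())
H2 returns (0, ())
H3 returns ((0, ()), 5)
= ((0, ()), 5)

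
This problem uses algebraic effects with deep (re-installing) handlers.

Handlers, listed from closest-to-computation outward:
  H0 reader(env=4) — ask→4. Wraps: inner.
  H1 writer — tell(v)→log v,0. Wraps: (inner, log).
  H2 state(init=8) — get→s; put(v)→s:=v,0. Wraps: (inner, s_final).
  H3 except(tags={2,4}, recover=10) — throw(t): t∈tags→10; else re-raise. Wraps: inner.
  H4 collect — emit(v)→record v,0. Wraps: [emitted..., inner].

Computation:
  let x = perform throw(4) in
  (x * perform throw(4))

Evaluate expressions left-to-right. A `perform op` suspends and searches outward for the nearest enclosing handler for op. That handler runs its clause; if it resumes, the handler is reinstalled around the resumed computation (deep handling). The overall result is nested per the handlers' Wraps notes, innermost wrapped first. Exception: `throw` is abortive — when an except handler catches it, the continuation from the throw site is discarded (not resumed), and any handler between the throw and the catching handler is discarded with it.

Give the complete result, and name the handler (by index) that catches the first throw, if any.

Evaluation trace:
throw(4) @ H3 caught ⇒ 10
H4 returns [10]
= [10]

Answer: [10] ; first throw caught by: H3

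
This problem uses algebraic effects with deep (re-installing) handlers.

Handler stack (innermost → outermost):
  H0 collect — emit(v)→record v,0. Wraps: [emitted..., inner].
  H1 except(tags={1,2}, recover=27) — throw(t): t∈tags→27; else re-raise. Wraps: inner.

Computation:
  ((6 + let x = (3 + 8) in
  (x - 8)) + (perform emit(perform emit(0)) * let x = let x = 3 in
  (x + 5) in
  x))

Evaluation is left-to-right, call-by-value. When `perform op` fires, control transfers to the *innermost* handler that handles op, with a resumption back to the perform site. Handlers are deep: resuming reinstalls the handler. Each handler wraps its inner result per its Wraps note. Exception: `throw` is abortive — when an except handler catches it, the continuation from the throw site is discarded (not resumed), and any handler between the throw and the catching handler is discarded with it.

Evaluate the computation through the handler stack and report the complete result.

Evaluation trace:
emit(0) @ H0 ⇒ out+=0
emit(0) @ H0 ⇒ out+=0
H0 returns [0, 0, 9]
H1 returns [0, 0, 9]
= [0, 0, 9]

Answer: [0, 0, 9]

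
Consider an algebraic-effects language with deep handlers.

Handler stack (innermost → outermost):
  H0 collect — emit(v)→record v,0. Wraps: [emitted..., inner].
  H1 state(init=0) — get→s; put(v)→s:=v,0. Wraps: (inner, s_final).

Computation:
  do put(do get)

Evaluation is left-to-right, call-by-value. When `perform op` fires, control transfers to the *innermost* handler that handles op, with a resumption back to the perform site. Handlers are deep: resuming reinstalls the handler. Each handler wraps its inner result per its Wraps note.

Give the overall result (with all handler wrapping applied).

Answer: ([0], 0)

Step-by-step:
get @ H1 ⇒ 0
put(0) @ H1 ⇒ s:=0
H0 returns [0]
H1 returns ([0], 0)
= ([0], 0)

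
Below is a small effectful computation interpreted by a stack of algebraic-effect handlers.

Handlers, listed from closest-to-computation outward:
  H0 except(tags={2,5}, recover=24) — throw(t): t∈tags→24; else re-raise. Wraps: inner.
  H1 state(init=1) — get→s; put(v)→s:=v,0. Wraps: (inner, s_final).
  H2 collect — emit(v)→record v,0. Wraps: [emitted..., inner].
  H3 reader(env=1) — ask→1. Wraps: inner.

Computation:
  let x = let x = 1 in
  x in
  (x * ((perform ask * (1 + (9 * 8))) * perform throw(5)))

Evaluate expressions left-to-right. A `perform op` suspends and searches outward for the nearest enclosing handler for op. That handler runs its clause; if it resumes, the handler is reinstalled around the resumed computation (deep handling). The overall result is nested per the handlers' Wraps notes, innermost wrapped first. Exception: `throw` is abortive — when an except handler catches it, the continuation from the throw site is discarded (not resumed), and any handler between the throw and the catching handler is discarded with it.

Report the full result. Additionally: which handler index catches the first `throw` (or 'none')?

Evaluation trace:
ask @ H3 ⇒ 1
throw(5) @ H0 caught ⇒ 24
H1 returns (24, 1)
H2 returns [(24, 1)]
H3 returns [(24, 1)]
= [(24, 1)]

Answer: [(24, 1)] ; first throw caught by: H0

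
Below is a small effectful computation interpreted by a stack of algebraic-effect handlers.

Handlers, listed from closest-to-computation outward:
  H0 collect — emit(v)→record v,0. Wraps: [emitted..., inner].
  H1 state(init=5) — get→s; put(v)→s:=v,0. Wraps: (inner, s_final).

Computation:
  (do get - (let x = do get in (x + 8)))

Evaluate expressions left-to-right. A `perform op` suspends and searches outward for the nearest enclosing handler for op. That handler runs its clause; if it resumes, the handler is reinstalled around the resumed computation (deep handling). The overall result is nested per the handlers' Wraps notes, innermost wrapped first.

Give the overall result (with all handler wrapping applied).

Evaluation trace:
get @ H1 ⇒ 5
get @ H1 ⇒ 5
H0 returns [-8]
H1 returns ([-8], 5)
= ([-8], 5)

Answer: ([-8], 5)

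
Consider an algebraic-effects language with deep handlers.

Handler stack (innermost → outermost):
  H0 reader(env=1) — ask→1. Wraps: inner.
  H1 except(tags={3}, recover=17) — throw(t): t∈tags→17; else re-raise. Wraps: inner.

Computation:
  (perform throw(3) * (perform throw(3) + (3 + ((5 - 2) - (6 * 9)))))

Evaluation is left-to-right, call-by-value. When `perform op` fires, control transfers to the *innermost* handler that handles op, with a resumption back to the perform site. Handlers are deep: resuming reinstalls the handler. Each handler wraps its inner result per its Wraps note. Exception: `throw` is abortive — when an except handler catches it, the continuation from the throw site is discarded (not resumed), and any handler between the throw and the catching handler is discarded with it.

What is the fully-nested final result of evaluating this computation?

Step-by-step:
throw(3) @ H1 caught ⇒ 17
= 17

Answer: 17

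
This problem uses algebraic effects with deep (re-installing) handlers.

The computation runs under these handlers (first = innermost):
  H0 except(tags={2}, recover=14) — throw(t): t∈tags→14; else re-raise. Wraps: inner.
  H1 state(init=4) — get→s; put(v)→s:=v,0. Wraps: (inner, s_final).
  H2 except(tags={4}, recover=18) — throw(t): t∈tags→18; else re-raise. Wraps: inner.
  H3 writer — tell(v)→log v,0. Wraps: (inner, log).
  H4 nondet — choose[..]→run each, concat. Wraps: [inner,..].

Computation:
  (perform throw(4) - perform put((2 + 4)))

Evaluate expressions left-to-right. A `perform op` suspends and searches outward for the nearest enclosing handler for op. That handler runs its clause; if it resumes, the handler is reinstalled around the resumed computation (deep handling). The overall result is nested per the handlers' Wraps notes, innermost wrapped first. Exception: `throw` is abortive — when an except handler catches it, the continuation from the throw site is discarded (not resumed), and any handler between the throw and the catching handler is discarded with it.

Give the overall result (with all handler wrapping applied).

Working:
throw(4) @ H0 re-raised
throw(4) @ H2 caught ⇒ 18
H3 returns (18, ())
H4 returns [(18, ())]
= [(18, ())]

Answer: [(18, ())]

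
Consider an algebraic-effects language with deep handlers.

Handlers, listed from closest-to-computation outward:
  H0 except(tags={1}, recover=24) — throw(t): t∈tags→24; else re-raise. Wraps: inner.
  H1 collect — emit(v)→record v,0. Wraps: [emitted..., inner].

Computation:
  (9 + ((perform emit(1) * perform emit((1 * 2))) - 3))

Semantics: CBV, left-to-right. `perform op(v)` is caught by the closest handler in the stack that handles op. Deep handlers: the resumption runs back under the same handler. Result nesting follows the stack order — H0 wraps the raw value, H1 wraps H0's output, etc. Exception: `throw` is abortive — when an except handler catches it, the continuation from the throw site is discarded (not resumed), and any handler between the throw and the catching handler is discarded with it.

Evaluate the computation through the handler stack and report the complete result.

Answer: [1, 2, 6]

Evaluation trace:
emit(1) @ H1 ⇒ out+=1
emit(2) @ H1 ⇒ out+=2
H0 returns 6
H1 returns [1, 2, 6]
= [1, 2, 6]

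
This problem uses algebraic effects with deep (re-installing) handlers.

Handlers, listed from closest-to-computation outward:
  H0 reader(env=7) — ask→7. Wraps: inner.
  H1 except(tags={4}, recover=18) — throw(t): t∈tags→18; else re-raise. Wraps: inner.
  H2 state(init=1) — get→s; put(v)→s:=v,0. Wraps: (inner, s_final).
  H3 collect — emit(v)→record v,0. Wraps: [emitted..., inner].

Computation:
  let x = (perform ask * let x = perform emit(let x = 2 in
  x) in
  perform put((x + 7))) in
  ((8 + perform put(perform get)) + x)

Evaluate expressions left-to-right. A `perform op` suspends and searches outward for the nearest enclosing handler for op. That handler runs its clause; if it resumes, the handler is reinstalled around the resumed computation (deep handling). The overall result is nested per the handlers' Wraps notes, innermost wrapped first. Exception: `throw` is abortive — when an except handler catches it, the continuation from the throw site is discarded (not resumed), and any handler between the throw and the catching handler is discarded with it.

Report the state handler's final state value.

Working:
ask @ H0 ⇒ 7
emit(2) @ H3 ⇒ out+=2
put(7) @ H2 ⇒ s:=7
get @ H2 ⇒ 7
put(7) @ H2 ⇒ s:=7
H0 returns 8
H1 returns 8
H2 returns (8, 7)
H3 returns [2, (8, 7)]
= [2, (8, 7)]

Answer: 7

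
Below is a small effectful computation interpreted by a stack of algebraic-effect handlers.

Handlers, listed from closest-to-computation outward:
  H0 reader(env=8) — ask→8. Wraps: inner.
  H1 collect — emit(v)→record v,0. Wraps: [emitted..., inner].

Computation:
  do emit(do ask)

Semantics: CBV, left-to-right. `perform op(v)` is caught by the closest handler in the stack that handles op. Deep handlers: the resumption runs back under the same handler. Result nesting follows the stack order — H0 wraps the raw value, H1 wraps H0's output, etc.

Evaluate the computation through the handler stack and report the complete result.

Answer: [8, 0]

Step-by-step:
ask @ H0 ⇒ 8
emit(8) @ H1 ⇒ out+=8
H0 returns 0
H1 returns [8, 0]
= [8, 0]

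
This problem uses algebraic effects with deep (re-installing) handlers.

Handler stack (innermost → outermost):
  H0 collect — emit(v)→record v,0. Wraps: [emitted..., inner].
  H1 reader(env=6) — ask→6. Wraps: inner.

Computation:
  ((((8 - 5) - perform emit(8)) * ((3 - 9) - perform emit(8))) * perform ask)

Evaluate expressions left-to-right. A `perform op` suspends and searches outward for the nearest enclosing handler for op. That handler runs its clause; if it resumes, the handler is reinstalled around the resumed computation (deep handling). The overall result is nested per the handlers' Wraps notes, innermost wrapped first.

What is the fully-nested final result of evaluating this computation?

Answer: [8, 8, -108]

Step-by-step:
emit(8) @ H0 ⇒ out+=8
emit(8) @ H0 ⇒ out+=8
ask @ H1 ⇒ 6
H0 returns [8, 8, -108]
H1 returns [8, 8, -108]
= [8, 8, -108]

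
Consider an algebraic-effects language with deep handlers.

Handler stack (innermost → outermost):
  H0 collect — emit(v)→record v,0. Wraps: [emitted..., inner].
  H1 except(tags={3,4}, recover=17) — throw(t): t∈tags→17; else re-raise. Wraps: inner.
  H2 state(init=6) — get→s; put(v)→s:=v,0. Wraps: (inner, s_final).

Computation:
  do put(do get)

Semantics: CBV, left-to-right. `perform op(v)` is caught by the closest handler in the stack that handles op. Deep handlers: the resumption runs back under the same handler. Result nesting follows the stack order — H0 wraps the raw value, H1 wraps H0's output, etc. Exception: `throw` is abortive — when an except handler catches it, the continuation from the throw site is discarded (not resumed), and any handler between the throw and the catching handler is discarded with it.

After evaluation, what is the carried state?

Working:
get @ H2 ⇒ 6
put(6) @ H2 ⇒ s:=6
H0 returns [0]
H1 returns [0]
H2 returns ([0], 6)
= ([0], 6)

Answer: 6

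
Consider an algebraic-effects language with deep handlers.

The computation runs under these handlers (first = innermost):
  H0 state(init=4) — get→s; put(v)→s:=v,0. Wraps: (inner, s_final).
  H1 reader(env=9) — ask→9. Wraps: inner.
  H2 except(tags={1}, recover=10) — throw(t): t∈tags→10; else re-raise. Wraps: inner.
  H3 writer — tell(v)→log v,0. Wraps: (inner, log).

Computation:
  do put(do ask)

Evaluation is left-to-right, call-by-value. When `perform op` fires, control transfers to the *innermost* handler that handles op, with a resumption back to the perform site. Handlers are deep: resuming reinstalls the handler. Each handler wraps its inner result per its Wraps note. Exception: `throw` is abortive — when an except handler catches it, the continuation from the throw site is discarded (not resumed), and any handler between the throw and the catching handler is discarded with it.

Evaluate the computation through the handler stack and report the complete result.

Evaluation trace:
ask @ H1 ⇒ 9
put(9) @ H0 ⇒ s:=9
H0 returns (0, 9)
H1 returns (0, 9)
H2 returns (0, 9)
H3 returns ((0, 9), ())
= ((0, 9), ())

Answer: ((0, 9), ())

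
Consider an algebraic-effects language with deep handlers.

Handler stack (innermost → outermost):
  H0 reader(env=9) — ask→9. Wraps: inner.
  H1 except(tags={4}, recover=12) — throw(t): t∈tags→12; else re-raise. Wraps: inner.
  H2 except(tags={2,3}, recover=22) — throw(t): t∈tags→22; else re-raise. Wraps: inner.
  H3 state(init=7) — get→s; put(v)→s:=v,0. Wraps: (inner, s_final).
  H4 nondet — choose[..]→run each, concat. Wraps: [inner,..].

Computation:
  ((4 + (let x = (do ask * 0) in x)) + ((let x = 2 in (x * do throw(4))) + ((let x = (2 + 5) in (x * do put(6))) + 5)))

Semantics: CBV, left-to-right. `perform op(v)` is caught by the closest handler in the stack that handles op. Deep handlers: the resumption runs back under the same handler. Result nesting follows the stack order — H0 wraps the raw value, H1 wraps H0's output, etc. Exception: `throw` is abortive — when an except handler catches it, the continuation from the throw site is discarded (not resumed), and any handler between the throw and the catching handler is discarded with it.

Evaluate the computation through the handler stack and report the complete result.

Answer: [(12, 7)]

Working:
ask @ H0 ⇒ 9
throw(4) @ H1 caught ⇒ 12
H2 returns 12
H3 returns (12, 7)
H4 returns [(12, 7)]
= [(12, 7)]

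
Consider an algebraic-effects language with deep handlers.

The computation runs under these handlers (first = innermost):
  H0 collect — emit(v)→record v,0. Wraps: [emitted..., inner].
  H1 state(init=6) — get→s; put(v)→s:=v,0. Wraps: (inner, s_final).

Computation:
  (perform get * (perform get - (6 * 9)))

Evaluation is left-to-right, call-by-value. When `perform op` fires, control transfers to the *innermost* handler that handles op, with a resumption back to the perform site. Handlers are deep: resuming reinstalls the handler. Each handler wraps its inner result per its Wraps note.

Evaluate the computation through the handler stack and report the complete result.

Step-by-step:
get @ H1 ⇒ 6
get @ H1 ⇒ 6
H0 returns [-288]
H1 returns ([-288], 6)
= ([-288], 6)

Answer: ([-288], 6)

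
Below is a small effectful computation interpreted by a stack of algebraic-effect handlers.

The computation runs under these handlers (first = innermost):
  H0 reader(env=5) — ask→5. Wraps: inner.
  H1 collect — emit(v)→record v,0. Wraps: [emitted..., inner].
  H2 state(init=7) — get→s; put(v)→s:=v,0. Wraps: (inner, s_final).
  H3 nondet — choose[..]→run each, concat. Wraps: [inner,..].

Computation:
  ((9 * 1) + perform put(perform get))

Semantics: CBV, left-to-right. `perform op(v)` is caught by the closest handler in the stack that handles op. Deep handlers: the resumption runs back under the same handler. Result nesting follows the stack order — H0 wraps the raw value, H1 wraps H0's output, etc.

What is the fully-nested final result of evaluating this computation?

Answer: [([9], 7)]

Working:
get @ H2 ⇒ 7
put(7) @ H2 ⇒ s:=7
H0 returns 9
H1 returns [9]
H2 returns ([9], 7)
H3 returns [([9], 7)]
= [([9], 7)]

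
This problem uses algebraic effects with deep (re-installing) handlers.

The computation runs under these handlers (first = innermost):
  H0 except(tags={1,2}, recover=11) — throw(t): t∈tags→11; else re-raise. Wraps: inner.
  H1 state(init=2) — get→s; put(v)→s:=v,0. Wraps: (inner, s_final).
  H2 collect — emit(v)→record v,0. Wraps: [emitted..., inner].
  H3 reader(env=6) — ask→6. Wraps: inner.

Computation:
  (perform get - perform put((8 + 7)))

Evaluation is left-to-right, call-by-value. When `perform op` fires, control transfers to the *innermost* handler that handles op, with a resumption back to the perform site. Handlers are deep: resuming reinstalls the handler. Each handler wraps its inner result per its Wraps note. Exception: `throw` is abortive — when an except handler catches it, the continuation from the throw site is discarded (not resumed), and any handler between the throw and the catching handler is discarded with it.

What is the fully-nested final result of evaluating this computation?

Step-by-step:
get @ H1 ⇒ 2
put(15) @ H1 ⇒ s:=15
H0 returns 2
H1 returns (2, 15)
H2 returns [(2, 15)]
H3 returns [(2, 15)]
= [(2, 15)]

Answer: [(2, 15)]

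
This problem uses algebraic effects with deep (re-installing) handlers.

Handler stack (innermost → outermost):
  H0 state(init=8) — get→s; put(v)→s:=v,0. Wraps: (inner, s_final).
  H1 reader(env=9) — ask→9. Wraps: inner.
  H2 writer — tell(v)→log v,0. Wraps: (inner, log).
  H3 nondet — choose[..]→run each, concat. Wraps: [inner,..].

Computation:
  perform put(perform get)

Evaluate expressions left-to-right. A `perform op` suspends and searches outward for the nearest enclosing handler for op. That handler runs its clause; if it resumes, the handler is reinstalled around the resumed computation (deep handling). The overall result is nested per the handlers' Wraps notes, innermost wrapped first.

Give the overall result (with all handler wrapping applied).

Evaluation trace:
get @ H0 ⇒ 8
put(8) @ H0 ⇒ s:=8
H0 returns (0, 8)
H1 returns (0, 8)
H2 returns ((0, 8), ())
H3 returns [((0, 8), ())]
= [((0, 8), ())]

Answer: [((0, 8), ())]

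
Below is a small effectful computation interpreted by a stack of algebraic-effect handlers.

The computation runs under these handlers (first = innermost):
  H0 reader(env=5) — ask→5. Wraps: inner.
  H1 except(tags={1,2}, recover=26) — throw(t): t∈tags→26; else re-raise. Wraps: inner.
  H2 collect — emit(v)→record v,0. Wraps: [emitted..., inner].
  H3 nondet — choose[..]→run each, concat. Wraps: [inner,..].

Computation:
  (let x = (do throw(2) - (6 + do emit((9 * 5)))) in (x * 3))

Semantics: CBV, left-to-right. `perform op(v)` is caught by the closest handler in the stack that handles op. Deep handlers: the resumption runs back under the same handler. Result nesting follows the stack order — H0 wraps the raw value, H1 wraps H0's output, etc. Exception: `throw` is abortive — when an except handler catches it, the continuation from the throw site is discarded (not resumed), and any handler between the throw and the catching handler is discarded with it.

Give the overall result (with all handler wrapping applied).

Working:
throw(2) @ H1 caught ⇒ 26
H2 returns [26]
H3 returns [[26]]
= [[26]]

Answer: [[26]]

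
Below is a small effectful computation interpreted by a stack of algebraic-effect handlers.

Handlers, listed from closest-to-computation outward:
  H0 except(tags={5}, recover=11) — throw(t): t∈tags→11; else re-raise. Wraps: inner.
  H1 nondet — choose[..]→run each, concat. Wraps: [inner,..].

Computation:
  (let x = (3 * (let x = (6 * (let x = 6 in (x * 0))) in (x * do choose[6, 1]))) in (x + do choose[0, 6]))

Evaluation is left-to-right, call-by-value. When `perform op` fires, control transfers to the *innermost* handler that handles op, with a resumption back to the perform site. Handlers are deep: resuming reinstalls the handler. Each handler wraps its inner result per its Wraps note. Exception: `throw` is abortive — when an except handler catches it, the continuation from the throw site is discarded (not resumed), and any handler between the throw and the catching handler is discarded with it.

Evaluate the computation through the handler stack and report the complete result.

Working:
choose[6, 1] @ H1
  branch[0] choose=6:
    choose[0, 6] @ H1
      branch[0] choose=0:
        H0 returns 0
        H1 returns [0]
      branch[1] choose=6:
        H0 returns 6
        H1 returns [6]
  branch[1] choose=1:
    choose[0, 6] @ H1
      branch[0] choose=0:
        H0 returns 0
        H1 returns [0]
      branch[1] choose=6:
        H0 returns 6
        H1 returns [6]
= [0, 6, 0, 6]

Answer: [0, 6, 0, 6]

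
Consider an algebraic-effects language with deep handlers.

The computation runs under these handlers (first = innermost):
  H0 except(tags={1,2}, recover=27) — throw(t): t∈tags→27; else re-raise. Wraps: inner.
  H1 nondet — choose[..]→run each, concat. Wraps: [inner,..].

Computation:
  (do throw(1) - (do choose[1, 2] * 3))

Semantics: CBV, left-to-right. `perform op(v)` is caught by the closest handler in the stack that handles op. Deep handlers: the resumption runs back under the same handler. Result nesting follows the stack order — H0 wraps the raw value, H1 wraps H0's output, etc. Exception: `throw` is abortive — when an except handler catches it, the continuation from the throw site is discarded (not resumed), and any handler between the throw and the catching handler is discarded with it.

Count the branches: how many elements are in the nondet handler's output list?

Step-by-step:
throw(1) @ H0 caught ⇒ 27
H1 returns [27]
= [27]

Answer: 1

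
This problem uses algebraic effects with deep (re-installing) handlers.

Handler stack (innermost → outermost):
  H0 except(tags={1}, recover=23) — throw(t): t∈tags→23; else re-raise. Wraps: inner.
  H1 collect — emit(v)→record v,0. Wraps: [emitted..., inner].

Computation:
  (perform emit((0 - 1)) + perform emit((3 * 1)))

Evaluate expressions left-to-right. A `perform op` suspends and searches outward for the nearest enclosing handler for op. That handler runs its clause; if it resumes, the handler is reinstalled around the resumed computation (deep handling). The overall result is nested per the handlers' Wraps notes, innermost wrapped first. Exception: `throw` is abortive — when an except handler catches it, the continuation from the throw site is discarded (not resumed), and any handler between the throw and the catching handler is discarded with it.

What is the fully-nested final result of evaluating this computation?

Answer: [-1, 3, 0]

Step-by-step:
emit(-1) @ H1 ⇒ out+=-1
emit(3) @ H1 ⇒ out+=3
H0 returns 0
H1 returns [-1, 3, 0]
= [-1, 3, 0]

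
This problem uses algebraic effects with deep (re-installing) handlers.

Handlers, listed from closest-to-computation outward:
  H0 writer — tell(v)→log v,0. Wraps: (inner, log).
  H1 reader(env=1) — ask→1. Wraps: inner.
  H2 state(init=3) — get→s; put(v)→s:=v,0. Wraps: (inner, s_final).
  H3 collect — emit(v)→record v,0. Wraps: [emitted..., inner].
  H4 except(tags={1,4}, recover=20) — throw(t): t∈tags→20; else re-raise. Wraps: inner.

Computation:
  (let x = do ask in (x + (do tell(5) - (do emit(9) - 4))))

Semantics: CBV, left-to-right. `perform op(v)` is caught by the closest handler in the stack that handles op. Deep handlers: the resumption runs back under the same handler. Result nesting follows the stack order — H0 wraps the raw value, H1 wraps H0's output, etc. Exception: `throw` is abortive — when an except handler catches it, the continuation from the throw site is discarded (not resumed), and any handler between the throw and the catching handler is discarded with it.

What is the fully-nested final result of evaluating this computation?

Working:
ask @ H1 ⇒ 1
tell(5) @ H0 ⇒ log+=5
emit(9) @ H3 ⇒ out+=9
H0 returns (5, (5))
H1 returns (5, (5))
H2 returns ((5, (5)), 3)
H3 returns [9, ((5, (5)), 3)]
H4 returns [9, ((5, (5)), 3)]
= [9, ((5, (5)), 3)]

Answer: [9, ((5, (5)), 3)]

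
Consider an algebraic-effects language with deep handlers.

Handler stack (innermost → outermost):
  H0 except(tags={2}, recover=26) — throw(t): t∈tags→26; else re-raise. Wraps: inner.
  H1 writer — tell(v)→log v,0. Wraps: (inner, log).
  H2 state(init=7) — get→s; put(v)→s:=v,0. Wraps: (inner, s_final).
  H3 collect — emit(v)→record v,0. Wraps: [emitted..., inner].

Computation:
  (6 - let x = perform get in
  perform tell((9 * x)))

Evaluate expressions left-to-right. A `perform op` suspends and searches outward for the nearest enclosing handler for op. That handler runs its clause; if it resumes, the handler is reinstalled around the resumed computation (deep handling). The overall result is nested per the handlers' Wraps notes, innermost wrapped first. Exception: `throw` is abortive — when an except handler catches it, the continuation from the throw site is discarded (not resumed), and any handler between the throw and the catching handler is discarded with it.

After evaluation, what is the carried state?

Answer: 7

Evaluation trace:
get @ H2 ⇒ 7
tell(63) @ H1 ⇒ log+=63
H0 returns 6
H1 returns (6, (63))
H2 returns ((6, (63)), 7)
H3 returns [((6, (63)), 7)]
= [((6, (63)), 7)]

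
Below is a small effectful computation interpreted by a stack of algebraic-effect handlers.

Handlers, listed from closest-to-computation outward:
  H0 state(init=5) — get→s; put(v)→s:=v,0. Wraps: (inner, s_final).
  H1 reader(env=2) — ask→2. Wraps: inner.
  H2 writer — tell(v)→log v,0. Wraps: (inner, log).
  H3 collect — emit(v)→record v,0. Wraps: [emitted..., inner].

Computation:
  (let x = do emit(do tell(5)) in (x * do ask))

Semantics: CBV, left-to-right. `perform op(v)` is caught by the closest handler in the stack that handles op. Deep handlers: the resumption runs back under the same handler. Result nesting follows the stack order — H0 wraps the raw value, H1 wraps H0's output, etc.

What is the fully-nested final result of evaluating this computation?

Answer: [0, ((0, 5), (5))]

Working:
tell(5) @ H2 ⇒ log+=5
emit(0) @ H3 ⇒ out+=0
ask @ H1 ⇒ 2
H0 returns (0, 5)
H1 returns (0, 5)
H2 returns ((0, 5), (5))
H3 returns [0, ((0, 5), (5))]
= [0, ((0, 5), (5))]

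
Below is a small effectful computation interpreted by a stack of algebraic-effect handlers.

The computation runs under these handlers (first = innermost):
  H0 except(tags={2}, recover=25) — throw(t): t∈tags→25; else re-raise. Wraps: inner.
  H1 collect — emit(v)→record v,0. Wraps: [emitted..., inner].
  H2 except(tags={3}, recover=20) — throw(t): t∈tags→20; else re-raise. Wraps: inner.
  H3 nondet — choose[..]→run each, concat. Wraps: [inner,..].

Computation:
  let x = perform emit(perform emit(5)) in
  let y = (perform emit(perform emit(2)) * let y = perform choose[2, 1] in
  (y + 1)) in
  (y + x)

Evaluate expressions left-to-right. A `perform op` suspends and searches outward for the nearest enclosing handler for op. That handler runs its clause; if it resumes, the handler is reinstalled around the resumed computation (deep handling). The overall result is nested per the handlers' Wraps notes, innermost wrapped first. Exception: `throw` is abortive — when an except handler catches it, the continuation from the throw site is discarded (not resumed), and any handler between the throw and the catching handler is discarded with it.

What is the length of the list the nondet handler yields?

Answer: 2

Working:
emit(5) @ H1 ⇒ out+=5
emit(0) @ H1 ⇒ out+=0
emit(2) @ H1 ⇒ out+=2
emit(0) @ H1 ⇒ out+=0
choose[2, 1] @ H3
  branch[0] choose=2:
    H0 returns 0
    H1 returns [5, 0, 2, 0, 0]
    H2 returns [5, 0, 2, 0, 0]
    H3 returns [[5, 0, 2, 0, 0]]
  branch[1] choose=1:
    H0 returns 0
    H1 returns [5, 0, 2, 0, 0]
    H2 returns [5, 0, 2, 0, 0]
    H3 returns [[5, 0, 2, 0, 0]]
= [[5, 0, 2, 0, 0], [5, 0, 2, 0, 0]]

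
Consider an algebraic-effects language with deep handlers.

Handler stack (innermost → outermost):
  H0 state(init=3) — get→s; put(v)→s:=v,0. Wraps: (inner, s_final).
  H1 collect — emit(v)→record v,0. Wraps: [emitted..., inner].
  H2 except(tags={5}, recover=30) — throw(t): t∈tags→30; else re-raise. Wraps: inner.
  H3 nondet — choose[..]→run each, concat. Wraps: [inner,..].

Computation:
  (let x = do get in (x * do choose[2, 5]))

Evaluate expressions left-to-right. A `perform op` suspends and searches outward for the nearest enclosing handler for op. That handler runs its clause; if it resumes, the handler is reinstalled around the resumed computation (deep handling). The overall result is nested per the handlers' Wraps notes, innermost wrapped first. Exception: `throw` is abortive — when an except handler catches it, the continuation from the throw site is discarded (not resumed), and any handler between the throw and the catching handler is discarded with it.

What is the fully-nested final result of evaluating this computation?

Answer: [[(6, 3)], [(15, 3)]]

Evaluation trace:
get @ H0 ⇒ 3
choose[2, 5] @ H3
  branch[0] choose=2:
    H0 returns (6, 3)
    H1 returns [(6, 3)]
    H2 returns [(6, 3)]
    H3 returns [[(6, 3)]]
  branch[1] choose=5:
    H0 returns (15, 3)
    H1 returns [(15, 3)]
    H2 returns [(15, 3)]
    H3 returns [[(15, 3)]]
= [[(6, 3)], [(15, 3)]]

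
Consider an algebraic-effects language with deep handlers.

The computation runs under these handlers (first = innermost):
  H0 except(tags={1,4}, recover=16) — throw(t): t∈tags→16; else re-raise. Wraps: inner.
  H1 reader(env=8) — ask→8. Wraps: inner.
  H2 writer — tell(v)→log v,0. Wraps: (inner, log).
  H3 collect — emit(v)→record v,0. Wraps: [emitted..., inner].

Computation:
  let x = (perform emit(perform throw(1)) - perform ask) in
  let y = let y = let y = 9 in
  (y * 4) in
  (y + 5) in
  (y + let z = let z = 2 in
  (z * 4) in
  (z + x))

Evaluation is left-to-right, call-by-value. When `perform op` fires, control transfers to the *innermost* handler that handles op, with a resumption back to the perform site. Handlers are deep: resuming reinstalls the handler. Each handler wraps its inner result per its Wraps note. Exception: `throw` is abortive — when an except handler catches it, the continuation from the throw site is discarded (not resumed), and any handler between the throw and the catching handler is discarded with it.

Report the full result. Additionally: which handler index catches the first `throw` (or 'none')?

Step-by-step:
throw(1) @ H0 caught ⇒ 16
H1 returns 16
H2 returns (16, ())
H3 returns [(16, ())]
= [(16, ())]

Answer: [(16, ())] ; first throw caught by: H0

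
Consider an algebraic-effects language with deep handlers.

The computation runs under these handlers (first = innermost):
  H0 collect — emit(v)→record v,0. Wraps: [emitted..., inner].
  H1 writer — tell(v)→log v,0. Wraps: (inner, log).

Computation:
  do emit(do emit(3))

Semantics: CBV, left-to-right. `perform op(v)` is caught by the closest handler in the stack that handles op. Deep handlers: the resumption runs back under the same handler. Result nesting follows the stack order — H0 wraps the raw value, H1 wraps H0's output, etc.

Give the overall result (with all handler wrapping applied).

Working:
emit(3) @ H0 ⇒ out+=3
emit(0) @ H0 ⇒ out+=0
H0 returns [3, 0, 0]
H1 returns ([3, 0, 0], ())
= ([3, 0, 0], ())

Answer: ([3, 0, 0], ())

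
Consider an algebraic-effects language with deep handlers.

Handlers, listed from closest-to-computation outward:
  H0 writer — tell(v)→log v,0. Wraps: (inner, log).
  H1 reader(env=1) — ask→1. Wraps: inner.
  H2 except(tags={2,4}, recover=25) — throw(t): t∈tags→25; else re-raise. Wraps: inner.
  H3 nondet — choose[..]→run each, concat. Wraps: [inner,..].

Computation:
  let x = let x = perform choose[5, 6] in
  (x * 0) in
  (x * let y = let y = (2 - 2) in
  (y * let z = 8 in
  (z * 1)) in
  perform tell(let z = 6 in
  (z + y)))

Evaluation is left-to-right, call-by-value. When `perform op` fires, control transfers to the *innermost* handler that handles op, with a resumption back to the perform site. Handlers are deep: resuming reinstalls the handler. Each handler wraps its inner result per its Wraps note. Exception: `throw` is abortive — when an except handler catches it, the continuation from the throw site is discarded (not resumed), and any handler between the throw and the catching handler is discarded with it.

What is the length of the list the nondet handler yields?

Working:
choose[5, 6] @ H3
  branch[0] choose=5:
    tell(6) @ H0 ⇒ log+=6
    H0 returns (0, (6))
    H1 returns (0, (6))
    H2 returns (0, (6))
    H3 returns [(0, (6))]
  branch[1] choose=6:
    tell(6) @ H0 ⇒ log+=6
    H0 returns (0, (6))
    H1 returns (0, (6))
    H2 returns (0, (6))
    H3 returns [(0, (6))]
= [(0, (6)), (0, (6))]

Answer: 2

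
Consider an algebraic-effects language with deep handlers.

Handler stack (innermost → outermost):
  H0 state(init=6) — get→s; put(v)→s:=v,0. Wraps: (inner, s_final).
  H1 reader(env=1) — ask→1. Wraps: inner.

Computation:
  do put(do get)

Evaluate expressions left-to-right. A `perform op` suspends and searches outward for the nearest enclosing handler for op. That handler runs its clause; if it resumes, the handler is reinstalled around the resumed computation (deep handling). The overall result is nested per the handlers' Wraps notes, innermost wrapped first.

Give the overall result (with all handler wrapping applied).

Answer: (0, 6)

Working:
get @ H0 ⇒ 6
put(6) @ H0 ⇒ s:=6
H0 returns (0, 6)
H1 returns (0, 6)
= (0, 6)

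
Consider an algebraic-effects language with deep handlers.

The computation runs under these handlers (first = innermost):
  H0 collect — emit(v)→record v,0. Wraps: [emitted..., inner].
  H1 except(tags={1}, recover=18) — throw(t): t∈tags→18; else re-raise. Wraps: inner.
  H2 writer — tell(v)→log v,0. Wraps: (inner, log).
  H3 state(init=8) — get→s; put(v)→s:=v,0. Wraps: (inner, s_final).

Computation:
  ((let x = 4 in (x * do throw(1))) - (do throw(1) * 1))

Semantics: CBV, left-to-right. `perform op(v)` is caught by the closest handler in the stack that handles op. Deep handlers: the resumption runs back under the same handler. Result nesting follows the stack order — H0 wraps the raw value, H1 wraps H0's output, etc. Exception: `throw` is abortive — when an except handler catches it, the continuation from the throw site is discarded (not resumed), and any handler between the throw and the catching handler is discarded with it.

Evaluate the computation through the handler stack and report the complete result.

Answer: ((18, ()), 8)

Step-by-step:
throw(1) @ H1 caught ⇒ 18
H2 returns (18, ())
H3 returns ((18, ()), 8)
= ((18, ()), 8)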